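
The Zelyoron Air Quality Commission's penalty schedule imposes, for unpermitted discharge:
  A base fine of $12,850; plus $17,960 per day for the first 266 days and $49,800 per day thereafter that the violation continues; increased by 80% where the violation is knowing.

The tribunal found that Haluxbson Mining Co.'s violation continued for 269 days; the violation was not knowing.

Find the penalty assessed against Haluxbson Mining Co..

First 266 days: 266 × $17,960 = $4,777,360
Remaining days: (269 − 266) × $49,800 = $149,400
Per-day component: $4,777,360 + $149,400 = $4,926,760
Base plus per-day: $12,850 + $4,926,760 = $4,939,610
The violation was not knowing: no 80% increase.

$4,939,610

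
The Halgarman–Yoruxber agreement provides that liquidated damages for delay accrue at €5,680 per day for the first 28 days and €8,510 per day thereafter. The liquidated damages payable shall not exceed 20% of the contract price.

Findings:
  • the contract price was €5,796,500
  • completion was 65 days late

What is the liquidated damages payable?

First 28 days: 28 × €5,680 = €159,040
Remaining days: (65 − 28) × €8,510 = €314,870
Accrued per-day damages: €159,040 + €314,870 = €473,910
Cap: 20% of €5,796,500 = €1,159,300
Cap at €1,159,300: €473,910 is within the cap, no reduction.

€473,910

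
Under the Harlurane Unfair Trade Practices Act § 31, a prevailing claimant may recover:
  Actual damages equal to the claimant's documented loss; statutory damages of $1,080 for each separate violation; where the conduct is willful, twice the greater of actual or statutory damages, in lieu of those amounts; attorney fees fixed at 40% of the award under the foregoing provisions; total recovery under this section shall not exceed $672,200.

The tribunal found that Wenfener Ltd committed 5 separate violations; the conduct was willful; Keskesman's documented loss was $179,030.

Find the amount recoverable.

$501,284

Statutory damages: 5 × $1,080 = $5,400
Greater of actual damages ($179,030) or statutory damages ($5,400): $179,030
Doubled: 2 × $179,030 = $358,060
Attorney fees: 40% of $358,060 = $143,224
Total before cap: $358,060 + $143,224 = $501,284
Cap at $672,200: $501,284 is within the cap, no reduction.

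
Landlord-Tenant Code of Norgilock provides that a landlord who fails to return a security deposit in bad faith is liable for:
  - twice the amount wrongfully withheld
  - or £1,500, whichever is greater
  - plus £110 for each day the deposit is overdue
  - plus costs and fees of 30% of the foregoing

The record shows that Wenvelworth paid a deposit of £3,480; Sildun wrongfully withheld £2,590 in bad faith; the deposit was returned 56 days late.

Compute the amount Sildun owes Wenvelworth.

£14,742

Doubled: 2 × £2,590 = £5,180
Minimum £1,500: £5,180 meets the minimum, no increase.
Late-return penalty: 56 × £110 = £6,160
Damages plus late penalty: £5,180 + £6,160 = £11,340
Costs and fees: 30% of £11,340 = £3,402
Total recovery: £11,340 + £3,402 = £14,742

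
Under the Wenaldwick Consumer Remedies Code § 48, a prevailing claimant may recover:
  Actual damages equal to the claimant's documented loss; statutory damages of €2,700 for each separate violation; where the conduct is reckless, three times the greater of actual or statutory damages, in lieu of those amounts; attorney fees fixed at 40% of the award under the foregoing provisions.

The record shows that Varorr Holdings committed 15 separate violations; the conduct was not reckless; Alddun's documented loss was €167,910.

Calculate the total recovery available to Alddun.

Statutory damages: 15 × €2,700 = €40,500
Conduct not reckless: the in-lieu enhancement does not apply.
Actual plus statutory damages: €167,910 + €40,500 = €208,410
Attorney fees: 40% of €208,410 = €83,364
Total recovery: €208,410 + €83,364 = €291,774

€291,774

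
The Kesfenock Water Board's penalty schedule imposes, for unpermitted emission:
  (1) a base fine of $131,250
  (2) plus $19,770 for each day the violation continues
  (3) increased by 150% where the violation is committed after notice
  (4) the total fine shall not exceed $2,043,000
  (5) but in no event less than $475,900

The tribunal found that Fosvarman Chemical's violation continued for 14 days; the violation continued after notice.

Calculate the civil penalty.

$1,020,075

Per-day component: 14 × $19,770 = $276,780
Base plus per-day: $131,250 + $276,780 = $408,030
Enhancement: 150% of $408,030 = $612,045
Enhanced fine: $408,030 + $612,045 = $1,020,075
Cap at $2,043,000: $1,020,075 is within the cap, no reduction.
Minimum $475,900: $1,020,075 meets the minimum, no increase.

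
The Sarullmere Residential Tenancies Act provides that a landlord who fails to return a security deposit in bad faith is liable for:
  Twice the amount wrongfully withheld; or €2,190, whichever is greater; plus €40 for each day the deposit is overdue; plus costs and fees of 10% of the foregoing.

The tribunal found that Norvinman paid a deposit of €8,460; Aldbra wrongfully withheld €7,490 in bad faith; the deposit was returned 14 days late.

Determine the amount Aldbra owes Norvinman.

Doubled: 2 × €7,490 = €14,980
Minimum €2,190: €14,980 meets the minimum, no increase.
Late-return penalty: 14 × €40 = €560
Damages plus late penalty: €14,980 + €560 = €15,540
Costs and fees: 10% of €15,540 = €1,554
Total recovery: €15,540 + €1,554 = €17,094

€17,094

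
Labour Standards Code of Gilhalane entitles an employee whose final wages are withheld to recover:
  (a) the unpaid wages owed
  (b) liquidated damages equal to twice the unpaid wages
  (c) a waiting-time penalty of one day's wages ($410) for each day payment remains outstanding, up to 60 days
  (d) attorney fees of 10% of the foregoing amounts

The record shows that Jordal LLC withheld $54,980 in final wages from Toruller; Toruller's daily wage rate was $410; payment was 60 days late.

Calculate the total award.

Doubled: 2 × $54,980 = $109,960
Penalty days: min(60, 60) = 60
Waiting-time penalty: 60 × $410 = $24,600
Subtotal: $54,980 + $109,960 + $24,600 = $189,540
Attorney fees: 10% of $189,540 = $18,954
Total award: $189,540 + $18,954 = $208,494

$208,494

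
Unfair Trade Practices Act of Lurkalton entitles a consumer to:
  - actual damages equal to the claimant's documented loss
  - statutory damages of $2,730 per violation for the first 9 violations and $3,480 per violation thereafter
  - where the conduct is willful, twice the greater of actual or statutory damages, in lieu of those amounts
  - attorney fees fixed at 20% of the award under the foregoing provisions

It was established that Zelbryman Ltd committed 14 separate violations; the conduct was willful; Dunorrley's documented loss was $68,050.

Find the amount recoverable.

$163,320

First 9 violations: 9 × $2,730 = $24,570
Remaining violations: (14 − 9) × $3,480 = $17,400
Statutory damages: $24,570 + $17,400 = $41,970
Greater of actual damages ($68,050) or statutory damages ($41,970): $68,050
Doubled: 2 × $68,050 = $136,100
Attorney fees: 20% of $136,100 = $27,220
Total recovery: $136,100 + $27,220 = $163,320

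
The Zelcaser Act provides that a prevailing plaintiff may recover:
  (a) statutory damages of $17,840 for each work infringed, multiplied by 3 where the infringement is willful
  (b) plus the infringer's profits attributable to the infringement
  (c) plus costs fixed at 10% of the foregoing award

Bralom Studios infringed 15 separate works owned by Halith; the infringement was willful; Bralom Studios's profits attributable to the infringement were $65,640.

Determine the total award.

Statutory damages: 15 × $17,840 = $267,600
Trebled: 3 × $267,600 = $802,800
Combined award: $802,800 + $65,640 = $868,440
Costs: 10% of $868,440 = $86,844
Award plus costs: $868,440 + $86,844 = $955,284

$955,284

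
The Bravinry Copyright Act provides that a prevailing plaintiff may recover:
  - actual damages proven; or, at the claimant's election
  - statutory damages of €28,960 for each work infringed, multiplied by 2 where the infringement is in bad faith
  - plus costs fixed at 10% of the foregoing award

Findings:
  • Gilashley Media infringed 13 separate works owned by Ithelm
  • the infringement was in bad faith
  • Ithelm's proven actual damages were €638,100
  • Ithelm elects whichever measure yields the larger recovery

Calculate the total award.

Statutory damages: 13 × €28,960 = €376,480
Doubled: 2 × €376,480 = €752,960
Greater of actual damages (€638,100) or enhanced statutory damages (€752,960): €752,960
Costs: 10% of €752,960 = €75,296
Award plus costs: €752,960 + €75,296 = €828,256

Award: €828,256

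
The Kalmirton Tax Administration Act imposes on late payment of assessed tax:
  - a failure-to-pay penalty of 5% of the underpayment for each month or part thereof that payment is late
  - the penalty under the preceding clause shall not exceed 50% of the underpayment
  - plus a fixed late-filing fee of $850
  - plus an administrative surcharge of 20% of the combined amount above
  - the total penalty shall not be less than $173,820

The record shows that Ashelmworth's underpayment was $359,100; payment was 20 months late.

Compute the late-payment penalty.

Accrued rate: 5% × 20 = 100%, capped at 50% → 50%
Failure-to-pay penalty: 50% of $359,100 = $179,550
Penalty before surcharge: $179,550 + $850 = $180,400
Administrative surcharge: 20% of $180,400 = $36,080
Total penalty: $180,400 + $36,080 = $216,480
Minimum $173,820: $216,480 meets the minimum, no increase.

$216,480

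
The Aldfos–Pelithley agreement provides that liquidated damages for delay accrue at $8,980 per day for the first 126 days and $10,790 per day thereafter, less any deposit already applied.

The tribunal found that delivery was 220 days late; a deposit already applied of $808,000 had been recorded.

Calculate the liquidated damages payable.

First 126 days: 126 × $8,980 = $1,131,480
Remaining days: (220 − 126) × $10,790 = $1,014,260
Accrued per-day damages: $1,131,480 + $1,014,260 = $2,145,740
Less deposit already applied: $2,145,740 − $808,000 = $1,337,740

$1,337,740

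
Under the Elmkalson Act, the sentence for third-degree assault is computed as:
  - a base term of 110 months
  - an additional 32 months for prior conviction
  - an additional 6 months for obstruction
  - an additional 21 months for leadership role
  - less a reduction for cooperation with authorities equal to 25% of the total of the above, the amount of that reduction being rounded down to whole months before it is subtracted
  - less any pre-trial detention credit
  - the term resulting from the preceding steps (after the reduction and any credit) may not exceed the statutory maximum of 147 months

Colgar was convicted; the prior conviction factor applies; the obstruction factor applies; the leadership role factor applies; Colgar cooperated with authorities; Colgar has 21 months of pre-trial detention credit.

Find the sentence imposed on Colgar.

Prior conviction enhancement: +32 months
Obstruction enhancement: +6 months
Leadership role enhancement: +21 months
Adjusted term: 110 months + 32 months + 6 months + 21 months = 169 months
Cooperation with authorities reduction: 25% of 169 months = 42 months (rounded down)
After reduction: 169 − 42 = 127 months
Less pre-trial detention credit: 127 months − 21 months = 106 months
Cap at 147 months: 106 months is within the cap, no reduction.

106 months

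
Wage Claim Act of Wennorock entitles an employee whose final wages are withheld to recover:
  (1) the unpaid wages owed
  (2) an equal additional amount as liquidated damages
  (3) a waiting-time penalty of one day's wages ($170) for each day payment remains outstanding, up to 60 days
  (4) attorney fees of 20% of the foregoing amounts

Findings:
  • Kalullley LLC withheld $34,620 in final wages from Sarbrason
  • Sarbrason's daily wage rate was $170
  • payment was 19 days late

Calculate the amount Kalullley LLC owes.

Liquidated damages (equal amount): $34,620
Penalty days: min(19, 60) = 19
Waiting-time penalty: 19 × $170 = $3,230
Subtotal: $34,620 + $34,620 + $3,230 = $72,470
Attorney fees: 20% of $72,470 = $14,494
Total award: $72,470 + $14,494 = $86,964

$86,964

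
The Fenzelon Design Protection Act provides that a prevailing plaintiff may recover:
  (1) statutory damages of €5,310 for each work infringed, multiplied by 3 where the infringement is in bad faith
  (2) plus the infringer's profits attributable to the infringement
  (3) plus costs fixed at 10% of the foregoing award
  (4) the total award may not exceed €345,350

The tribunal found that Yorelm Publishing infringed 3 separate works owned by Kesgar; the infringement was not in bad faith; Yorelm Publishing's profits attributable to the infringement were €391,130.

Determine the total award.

Award: €345,350

Statutory damages: 3 × €5,310 = €15,930
Infringement not in bad faith: no ×3 enhancement.
Combined award: €15,930 + €391,130 = €407,060
Costs: 10% of €407,060 = €40,706
Award plus costs: €407,060 + €40,706 = €447,766
Cap at €345,350: €447,766 exceeds the cap → €345,350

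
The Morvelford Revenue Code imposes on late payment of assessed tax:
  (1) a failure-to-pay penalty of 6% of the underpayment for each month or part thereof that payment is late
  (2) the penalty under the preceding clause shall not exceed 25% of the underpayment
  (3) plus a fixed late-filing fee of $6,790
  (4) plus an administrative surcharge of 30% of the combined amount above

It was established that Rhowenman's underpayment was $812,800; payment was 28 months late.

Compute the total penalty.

$272,987

Accrued rate: 6% × 28 = 168%, capped at 25% → 25%
Failure-to-pay penalty: 25% of $812,800 = $203,200
Penalty before surcharge: $203,200 + $6,790 = $209,990
Administrative surcharge: 30% of $209,990 = $62,997
Total penalty: $209,990 + $62,997 = $272,987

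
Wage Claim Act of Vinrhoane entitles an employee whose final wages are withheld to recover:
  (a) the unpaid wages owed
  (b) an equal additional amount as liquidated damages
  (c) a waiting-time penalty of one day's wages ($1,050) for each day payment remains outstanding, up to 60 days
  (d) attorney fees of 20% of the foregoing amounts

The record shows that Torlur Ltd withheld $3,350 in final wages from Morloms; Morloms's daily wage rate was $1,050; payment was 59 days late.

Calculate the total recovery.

$82,380

Liquidated damages (equal amount): $3,350
Penalty days: min(59, 60) = 59
Waiting-time penalty: 59 × $1,050 = $61,950
Subtotal: $3,350 + $3,350 + $61,950 = $68,650
Attorney fees: 20% of $68,650 = $13,730
Total award: $68,650 + $13,730 = $82,380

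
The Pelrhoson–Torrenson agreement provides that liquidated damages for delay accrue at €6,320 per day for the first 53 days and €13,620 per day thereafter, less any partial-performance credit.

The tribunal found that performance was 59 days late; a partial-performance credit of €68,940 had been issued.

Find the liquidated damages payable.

First 53 days: 53 × €6,320 = €334,960
Remaining days: (59 − 53) × €13,620 = €81,720
Accrued per-day damages: €334,960 + €81,720 = €416,680
Less partial-performance credit: €416,680 − €68,940 = €347,740

€347,740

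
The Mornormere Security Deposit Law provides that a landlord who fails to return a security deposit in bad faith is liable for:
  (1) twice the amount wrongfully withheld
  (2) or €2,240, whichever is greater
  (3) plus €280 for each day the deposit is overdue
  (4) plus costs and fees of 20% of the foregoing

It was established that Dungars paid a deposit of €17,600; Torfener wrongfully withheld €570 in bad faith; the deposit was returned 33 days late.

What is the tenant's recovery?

Doubled: 2 × €570 = €1,140
Minimum €2,240: €1,140 is below the minimum → €2,240
Late-return penalty: 33 × €280 = €9,240
Damages plus late penalty: €2,240 + €9,240 = €11,480
Costs and fees: 20% of €11,480 = €2,296
Total recovery: €11,480 + €2,296 = €13,776

€13,776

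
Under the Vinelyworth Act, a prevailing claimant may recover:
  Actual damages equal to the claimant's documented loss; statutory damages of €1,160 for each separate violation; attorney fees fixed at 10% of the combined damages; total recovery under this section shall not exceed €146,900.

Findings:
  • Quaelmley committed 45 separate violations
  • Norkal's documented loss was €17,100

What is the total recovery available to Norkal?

€76,230

Statutory damages: 45 × €1,160 = €52,200
Combined damages: €17,100 + €52,200 = €69,300
Attorney fees: 10% of €69,300 = €6,930
Total before cap: €69,300 + €6,930 = €76,230
Cap at €146,900: €76,230 is within the cap, no reduction.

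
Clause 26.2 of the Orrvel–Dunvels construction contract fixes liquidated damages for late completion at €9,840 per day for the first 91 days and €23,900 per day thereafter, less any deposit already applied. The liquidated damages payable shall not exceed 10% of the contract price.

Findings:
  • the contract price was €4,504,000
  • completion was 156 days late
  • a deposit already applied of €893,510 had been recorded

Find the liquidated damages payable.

€450,400

First 91 days: 91 × €9,840 = €895,440
Remaining days: (156 − 91) × €23,900 = €1,553,500
Accrued per-day damages: €895,440 + €1,553,500 = €2,448,940
Less deposit already applied: €2,448,940 − €893,510 = €1,555,430
Cap: 10% of €4,504,000 = €450,400
Cap at €450,400: €1,555,430 exceeds the cap → €450,400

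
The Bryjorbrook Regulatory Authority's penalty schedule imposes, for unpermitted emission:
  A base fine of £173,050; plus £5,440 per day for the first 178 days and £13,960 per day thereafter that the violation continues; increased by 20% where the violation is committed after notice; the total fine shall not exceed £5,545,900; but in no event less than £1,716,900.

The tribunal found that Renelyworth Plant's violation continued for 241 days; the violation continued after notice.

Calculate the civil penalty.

£2,425,020

First 178 days: 178 × £5,440 = £968,320
Remaining days: (241 − 178) × £13,960 = £879,480
Per-day component: £968,320 + £879,480 = £1,847,800
Base plus per-day: £173,050 + £1,847,800 = £2,020,850
Enhancement: 20% of £2,020,850 = £404,170
Enhanced fine: £2,020,850 + £404,170 = £2,425,020
Cap at £5,545,900: £2,425,020 is within the cap, no reduction.
Minimum £1,716,900: £2,425,020 meets the minimum, no increase.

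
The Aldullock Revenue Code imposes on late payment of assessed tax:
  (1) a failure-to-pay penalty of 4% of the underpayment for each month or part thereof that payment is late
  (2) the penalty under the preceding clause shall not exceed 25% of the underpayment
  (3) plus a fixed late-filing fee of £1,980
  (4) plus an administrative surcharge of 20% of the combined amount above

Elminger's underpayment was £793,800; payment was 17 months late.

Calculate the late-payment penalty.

£240,516

Accrued rate: 4% × 17 = 68%, capped at 25% → 25%
Failure-to-pay penalty: 25% of £793,800 = £198,450
Penalty before surcharge: £198,450 + £1,980 = £200,430
Administrative surcharge: 20% of £200,430 = £40,086
Total penalty: £200,430 + £40,086 = £240,516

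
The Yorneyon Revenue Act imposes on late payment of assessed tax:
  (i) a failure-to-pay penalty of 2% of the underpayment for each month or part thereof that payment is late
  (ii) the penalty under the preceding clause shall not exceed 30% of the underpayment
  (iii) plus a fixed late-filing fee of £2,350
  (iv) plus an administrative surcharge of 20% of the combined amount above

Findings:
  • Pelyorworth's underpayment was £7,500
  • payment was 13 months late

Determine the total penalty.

Accrued rate: 2% × 13 = 26%, capped at 30% → 26%
Failure-to-pay penalty: 26% of £7,500 = £1,950
Penalty before surcharge: £1,950 + £2,350 = £4,300
Administrative surcharge: 20% of £4,300 = £860
Total penalty: £4,300 + £860 = £5,160

£5,160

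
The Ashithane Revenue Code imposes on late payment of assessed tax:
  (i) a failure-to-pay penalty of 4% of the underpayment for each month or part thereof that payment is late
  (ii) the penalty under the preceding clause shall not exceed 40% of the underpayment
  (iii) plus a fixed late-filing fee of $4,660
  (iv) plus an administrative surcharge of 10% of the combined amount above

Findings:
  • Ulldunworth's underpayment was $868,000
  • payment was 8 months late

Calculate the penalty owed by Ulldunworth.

$310,662

Accrued rate: 4% × 8 = 32%, capped at 40% → 32%
Failure-to-pay penalty: 32% of $868,000 = $277,760
Penalty before surcharge: $277,760 + $4,660 = $282,420
Administrative surcharge: 10% of $282,420 = $28,242
Total penalty: $282,420 + $28,242 = $310,662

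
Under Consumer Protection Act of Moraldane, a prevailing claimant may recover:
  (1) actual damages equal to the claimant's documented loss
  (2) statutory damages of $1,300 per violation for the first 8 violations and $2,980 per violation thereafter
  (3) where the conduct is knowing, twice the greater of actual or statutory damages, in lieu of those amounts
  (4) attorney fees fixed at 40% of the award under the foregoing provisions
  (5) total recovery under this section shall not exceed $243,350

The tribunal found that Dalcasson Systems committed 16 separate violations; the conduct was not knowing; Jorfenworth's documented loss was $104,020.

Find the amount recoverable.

$193,564

First 8 violations: 8 × $1,300 = $10,400
Remaining violations: (16 − 8) × $2,980 = $23,840
Statutory damages: $10,400 + $23,840 = $34,240
Conduct not knowing: the in-lieu enhancement does not apply.
Actual plus statutory damages: $104,020 + $34,240 = $138,260
Attorney fees: 40% of $138,260 = $55,304
Total before cap: $138,260 + $55,304 = $193,564
Cap at $243,350: $193,564 is within the cap, no reduction.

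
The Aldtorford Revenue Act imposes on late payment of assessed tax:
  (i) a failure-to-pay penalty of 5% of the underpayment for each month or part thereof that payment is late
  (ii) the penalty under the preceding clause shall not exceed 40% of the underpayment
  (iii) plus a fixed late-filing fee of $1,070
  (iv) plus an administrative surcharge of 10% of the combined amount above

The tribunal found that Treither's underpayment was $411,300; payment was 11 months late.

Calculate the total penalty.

Accrued rate: 5% × 11 = 55%, capped at 40% → 40%
Failure-to-pay penalty: 40% of $411,300 = $164,520
Penalty before surcharge: $164,520 + $1,070 = $165,590
Administrative surcharge: 10% of $165,590 = $16,559
Total penalty: $165,590 + $16,559 = $182,149

$182,149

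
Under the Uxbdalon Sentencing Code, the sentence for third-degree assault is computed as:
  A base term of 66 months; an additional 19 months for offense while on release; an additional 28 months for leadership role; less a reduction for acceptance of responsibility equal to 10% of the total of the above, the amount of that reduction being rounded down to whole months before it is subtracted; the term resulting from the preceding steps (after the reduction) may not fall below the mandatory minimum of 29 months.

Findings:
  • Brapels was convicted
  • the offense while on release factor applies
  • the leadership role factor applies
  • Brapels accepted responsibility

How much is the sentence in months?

Offense while on release enhancement: +19 months
Leadership role enhancement: +28 months
Adjusted term: 66 months + 19 months + 28 months = 113 months
Acceptance of responsibility reduction: 10% of 113 months = 11 months (rounded down)
After reduction: 113 − 11 = 102 months
Minimum 29 months: 102 months meets the minimum, no increase.

102 months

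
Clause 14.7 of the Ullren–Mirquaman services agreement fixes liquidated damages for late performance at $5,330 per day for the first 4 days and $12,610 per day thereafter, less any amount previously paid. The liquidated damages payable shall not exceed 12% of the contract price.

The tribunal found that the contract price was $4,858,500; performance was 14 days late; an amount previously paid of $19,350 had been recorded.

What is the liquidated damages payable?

$128,070

First 4 days: 4 × $5,330 = $21,320
Remaining days: (14 − 4) × $12,610 = $126,100
Accrued per-day damages: $21,320 + $126,100 = $147,420
Less amount previously paid: $147,420 − $19,350 = $128,070
Cap: 12% of $4,858,500 = $583,020
Cap at $583,020: $128,070 is within the cap, no reduction.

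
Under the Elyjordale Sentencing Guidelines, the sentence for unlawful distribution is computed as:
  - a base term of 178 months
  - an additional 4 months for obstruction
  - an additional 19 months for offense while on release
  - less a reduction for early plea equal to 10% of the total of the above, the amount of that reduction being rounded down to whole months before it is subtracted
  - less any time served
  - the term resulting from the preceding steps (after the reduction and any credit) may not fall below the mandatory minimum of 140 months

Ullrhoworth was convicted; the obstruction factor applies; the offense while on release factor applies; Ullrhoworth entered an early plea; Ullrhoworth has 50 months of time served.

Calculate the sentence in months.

Obstruction enhancement: +4 months
Offense while on release enhancement: +19 months
Adjusted term: 178 months + 4 months + 19 months = 201 months
Early plea reduction: 10% of 201 months = 20 months (rounded down)
After reduction: 201 − 20 = 181 months
Less time served: 181 months − 50 months = 131 months
Minimum 140 months: 131 months is below the minimum → 140 months

Sentence: 140 months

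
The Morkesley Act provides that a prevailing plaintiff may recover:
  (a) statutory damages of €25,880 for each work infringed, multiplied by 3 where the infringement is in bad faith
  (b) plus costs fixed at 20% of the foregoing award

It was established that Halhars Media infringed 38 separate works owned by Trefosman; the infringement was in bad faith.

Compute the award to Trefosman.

Statutory damages: 38 × €25,880 = €983,440
Trebled: 3 × €983,440 = €2,950,320
Costs: 20% of €2,950,320 = €590,064
Award plus costs: €2,950,320 + €590,064 = €3,540,384

€3,540,384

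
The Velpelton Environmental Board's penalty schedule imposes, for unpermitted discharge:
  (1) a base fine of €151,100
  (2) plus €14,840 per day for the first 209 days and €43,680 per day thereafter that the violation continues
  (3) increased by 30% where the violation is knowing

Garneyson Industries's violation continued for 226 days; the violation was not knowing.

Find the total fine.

First 209 days: 209 × €14,840 = €3,101,560
Remaining days: (226 − 209) × €43,680 = €742,560
Per-day component: €3,101,560 + €742,560 = €3,844,120
Base plus per-day: €151,100 + €3,844,120 = €3,995,220
The violation was not knowing: no 30% increase.

€3,995,220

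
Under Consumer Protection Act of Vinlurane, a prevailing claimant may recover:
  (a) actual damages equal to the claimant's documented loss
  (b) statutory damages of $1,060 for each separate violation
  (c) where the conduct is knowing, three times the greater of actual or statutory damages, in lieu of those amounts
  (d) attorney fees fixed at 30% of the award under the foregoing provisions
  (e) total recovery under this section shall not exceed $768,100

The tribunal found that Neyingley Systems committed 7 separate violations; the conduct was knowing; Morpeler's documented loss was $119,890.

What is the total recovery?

Total recovery: $467,571

Statutory damages: 7 × $1,060 = $7,420
Greater of actual damages ($119,890) or statutory damages ($7,420): $119,890
Trebled: 3 × $119,890 = $359,670
Attorney fees: 30% of $359,670 = $107,901
Total before cap: $359,670 + $107,901 = $467,571
Cap at $768,100: $467,571 is within the cap, no reduction.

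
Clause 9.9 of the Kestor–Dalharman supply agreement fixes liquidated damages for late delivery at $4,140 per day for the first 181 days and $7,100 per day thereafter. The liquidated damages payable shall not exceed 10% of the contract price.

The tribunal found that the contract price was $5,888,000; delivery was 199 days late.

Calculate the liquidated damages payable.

$588,800

First 181 days: 181 × $4,140 = $749,340
Remaining days: (199 − 181) × $7,100 = $127,800
Accrued per-day damages: $749,340 + $127,800 = $877,140
Cap: 10% of $5,888,000 = $588,800
Cap at $588,800: $877,140 exceeds the cap → $588,800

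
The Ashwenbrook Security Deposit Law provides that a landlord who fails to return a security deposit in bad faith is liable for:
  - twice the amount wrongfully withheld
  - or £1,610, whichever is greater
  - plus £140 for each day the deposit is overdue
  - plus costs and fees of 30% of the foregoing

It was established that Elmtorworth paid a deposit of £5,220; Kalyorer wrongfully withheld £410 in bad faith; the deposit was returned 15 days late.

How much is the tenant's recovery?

Doubled: 2 × £410 = £820
Minimum £1,610: £820 is below the minimum → £1,610
Late-return penalty: 15 × £140 = £2,100
Damages plus late penalty: £1,610 + £2,100 = £3,710
Costs and fees: 30% of £3,710 = £1,113
Total recovery: £3,710 + £1,113 = £4,823

£4,823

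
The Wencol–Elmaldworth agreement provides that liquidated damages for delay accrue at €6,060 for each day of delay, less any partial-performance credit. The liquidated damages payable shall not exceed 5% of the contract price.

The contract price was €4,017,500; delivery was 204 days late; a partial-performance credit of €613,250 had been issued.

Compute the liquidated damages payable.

Per-day damages: 204 × €6,060 = €1,236,240
Less partial-performance credit: €1,236,240 − €613,250 = €622,990
Cap: 5% of €4,017,500 = €200,875
Cap at €200,875: €622,990 exceeds the cap → €200,875

€200,875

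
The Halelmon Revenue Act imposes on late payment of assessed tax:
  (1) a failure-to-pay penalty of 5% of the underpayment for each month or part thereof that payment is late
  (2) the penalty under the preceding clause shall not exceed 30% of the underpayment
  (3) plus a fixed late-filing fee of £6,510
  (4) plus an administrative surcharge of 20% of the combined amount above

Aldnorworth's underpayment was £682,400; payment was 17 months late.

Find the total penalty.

£253,476

Accrued rate: 5% × 17 = 85%, capped at 30% → 30%
Failure-to-pay penalty: 30% of £682,400 = £204,720
Penalty before surcharge: £204,720 + £6,510 = £211,230
Administrative surcharge: 20% of £211,230 = £42,246
Total penalty: £211,230 + £42,246 = £253,476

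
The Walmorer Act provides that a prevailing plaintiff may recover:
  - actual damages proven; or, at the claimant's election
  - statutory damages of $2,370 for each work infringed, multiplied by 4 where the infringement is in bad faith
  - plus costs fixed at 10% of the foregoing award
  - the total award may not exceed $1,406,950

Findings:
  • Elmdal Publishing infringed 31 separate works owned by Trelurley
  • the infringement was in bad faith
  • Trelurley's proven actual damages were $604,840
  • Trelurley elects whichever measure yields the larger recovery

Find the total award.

$665,324

Statutory damages: 31 × $2,370 = $73,470
Multiplied by 4: 4 × $73,470 = $293,880
Greater of actual damages ($604,840) or enhanced statutory damages ($293,880): $604,840
Costs: 10% of $604,840 = $60,484
Award plus costs: $604,840 + $60,484 = $665,324
Cap at $1,406,950: $665,324 is within the cap, no reduction.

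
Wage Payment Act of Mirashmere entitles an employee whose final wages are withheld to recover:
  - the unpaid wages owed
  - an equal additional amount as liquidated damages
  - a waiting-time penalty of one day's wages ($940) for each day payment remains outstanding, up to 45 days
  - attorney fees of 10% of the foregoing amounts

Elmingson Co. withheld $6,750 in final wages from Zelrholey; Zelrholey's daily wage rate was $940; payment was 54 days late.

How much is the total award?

$61,380

Liquidated damages (equal amount): $6,750
Penalty days: min(54, 45) = 45
Waiting-time penalty: 45 × $940 = $42,300
Subtotal: $6,750 + $6,750 + $42,300 = $55,800
Attorney fees: 10% of $55,800 = $5,580
Total award: $55,800 + $5,580 = $61,380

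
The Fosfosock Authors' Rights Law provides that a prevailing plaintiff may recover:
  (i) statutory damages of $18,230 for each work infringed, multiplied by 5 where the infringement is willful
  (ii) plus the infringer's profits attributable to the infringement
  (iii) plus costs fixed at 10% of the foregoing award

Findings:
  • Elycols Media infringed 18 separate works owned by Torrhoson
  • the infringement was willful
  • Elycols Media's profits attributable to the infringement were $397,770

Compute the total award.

Statutory damages: 18 × $18,230 = $328,140
Multiplied by 5: 5 × $328,140 = $1,640,700
Combined award: $1,640,700 + $397,770 = $2,038,470
Costs: 10% of $2,038,470 = $203,847
Award plus costs: $2,038,470 + $203,847 = $2,242,317

Award: $2,242,317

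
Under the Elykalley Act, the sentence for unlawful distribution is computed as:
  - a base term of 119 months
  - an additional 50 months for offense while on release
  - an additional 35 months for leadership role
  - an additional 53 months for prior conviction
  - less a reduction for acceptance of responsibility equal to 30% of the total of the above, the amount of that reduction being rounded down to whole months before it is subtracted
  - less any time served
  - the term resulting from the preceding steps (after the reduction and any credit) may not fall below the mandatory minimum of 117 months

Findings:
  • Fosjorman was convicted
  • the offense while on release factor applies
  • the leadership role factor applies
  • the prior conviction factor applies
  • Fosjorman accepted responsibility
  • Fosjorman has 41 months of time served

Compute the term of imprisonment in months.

139 months

Offense while on release enhancement: +50 months
Leadership role enhancement: +35 months
Prior conviction enhancement: +53 months
Adjusted term: 119 months + 50 months + 35 months + 53 months = 257 months
Acceptance of responsibility reduction: 30% of 257 months = 77 months (rounded down)
After reduction: 257 − 77 = 180 months
Less time served: 180 months − 41 months = 139 months
Minimum 117 months: 139 months meets the minimum, no increase.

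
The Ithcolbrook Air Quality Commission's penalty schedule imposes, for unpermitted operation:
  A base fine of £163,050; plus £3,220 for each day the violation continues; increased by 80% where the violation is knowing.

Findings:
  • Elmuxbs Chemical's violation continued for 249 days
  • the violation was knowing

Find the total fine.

Per-day component: 249 × £3,220 = £801,780
Base plus per-day: £163,050 + £801,780 = £964,830
Enhancement: 80% of £964,830 = £771,864
Enhanced fine: £964,830 + £771,864 = £1,736,694

£1,736,694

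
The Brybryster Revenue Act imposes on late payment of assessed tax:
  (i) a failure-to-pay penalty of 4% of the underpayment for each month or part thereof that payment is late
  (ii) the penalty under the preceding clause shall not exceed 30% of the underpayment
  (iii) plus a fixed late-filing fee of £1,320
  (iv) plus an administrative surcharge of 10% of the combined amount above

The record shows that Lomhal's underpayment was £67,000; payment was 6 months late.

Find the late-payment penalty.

Accrued rate: 4% × 6 = 24%, capped at 30% → 24%
Failure-to-pay penalty: 24% of £67,000 = £16,080
Penalty before surcharge: £16,080 + £1,320 = £17,400
Administrative surcharge: 10% of £17,400 = £1,740
Total penalty: £17,400 + £1,740 = £19,140

£19,140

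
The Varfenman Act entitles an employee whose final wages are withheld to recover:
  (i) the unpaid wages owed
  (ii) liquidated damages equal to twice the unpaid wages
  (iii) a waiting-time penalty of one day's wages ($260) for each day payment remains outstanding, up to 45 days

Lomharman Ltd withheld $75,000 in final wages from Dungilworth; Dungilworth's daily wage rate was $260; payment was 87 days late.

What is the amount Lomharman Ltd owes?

Doubled: 2 × $75,000 = $150,000
Penalty days: min(87, 45) = 45
Waiting-time penalty: 45 × $260 = $11,700
Total award: $75,000 + $150,000 + $11,700 = $236,700

$236,700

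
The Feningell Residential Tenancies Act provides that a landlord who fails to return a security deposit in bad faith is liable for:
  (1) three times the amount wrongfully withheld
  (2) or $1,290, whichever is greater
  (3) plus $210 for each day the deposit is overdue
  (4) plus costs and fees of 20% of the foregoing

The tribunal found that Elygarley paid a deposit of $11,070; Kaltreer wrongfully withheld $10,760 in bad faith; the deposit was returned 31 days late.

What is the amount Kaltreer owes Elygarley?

Trebled: 3 × $10,760 = $32,280
Minimum $1,290: $32,280 meets the minimum, no increase.
Late-return penalty: 31 × $210 = $6,510
Damages plus late penalty: $32,280 + $6,510 = $38,790
Costs and fees: 20% of $38,790 = $7,758
Total recovery: $38,790 + $7,758 = $46,548

$46,548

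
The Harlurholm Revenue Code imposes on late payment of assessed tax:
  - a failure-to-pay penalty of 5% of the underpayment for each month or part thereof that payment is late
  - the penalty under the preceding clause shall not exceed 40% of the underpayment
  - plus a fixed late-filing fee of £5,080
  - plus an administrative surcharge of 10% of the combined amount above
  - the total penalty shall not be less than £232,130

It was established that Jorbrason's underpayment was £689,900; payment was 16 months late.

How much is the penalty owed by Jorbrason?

Accrued rate: 5% × 16 = 80%, capped at 40% → 40%
Failure-to-pay penalty: 40% of £689,900 = £275,960
Penalty before surcharge: £275,960 + £5,080 = £281,040
Administrative surcharge: 10% of £281,040 = £28,104
Total penalty: £281,040 + £28,104 = £309,144
Minimum £232,130: £309,144 meets the minimum, no increase.

£309,144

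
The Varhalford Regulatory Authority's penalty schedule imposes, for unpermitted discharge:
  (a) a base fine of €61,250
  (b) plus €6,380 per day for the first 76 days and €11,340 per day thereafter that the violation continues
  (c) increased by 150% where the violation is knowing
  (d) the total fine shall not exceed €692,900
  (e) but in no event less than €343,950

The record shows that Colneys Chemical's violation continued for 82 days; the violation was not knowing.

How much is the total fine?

First 76 days: 76 × €6,380 = €484,880
Remaining days: (82 − 76) × €11,340 = €68,040
Per-day component: €484,880 + €68,040 = €552,920
Base plus per-day: €61,250 + €552,920 = €614,170
The violation was not knowing: no 150% increase.
Cap at €692,900: €614,170 is within the cap, no reduction.
Minimum €343,950: €614,170 meets the minimum, no increase.

€614,170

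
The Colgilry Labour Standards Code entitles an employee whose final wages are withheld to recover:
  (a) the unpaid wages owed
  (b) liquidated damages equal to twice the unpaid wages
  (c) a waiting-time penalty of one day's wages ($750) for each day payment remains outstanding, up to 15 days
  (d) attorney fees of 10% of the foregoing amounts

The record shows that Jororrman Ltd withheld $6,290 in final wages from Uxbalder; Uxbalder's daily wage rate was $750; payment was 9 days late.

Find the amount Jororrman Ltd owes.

Total award: $28,182

Doubled: 2 × $6,290 = $12,580
Penalty days: min(9, 15) = 9
Waiting-time penalty: 9 × $750 = $6,750
Subtotal: $6,290 + $12,580 + $6,750 = $25,620
Attorney fees: 10% of $25,620 = $2,562
Total award: $25,620 + $2,562 = $28,182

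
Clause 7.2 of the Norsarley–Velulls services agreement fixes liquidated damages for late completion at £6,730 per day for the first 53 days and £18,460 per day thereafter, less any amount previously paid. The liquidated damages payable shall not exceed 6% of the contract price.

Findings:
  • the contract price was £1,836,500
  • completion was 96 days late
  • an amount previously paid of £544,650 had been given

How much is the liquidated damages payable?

£110,190

First 53 days: 53 × £6,730 = £356,690
Remaining days: (96 − 53) × £18,460 = £793,780
Accrued per-day damages: £356,690 + £793,780 = £1,150,470
Less amount previously paid: £1,150,470 − £544,650 = £605,820
Cap: 6% of £1,836,500 = £110,190
Cap at £110,190: £605,820 exceeds the cap → £110,190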